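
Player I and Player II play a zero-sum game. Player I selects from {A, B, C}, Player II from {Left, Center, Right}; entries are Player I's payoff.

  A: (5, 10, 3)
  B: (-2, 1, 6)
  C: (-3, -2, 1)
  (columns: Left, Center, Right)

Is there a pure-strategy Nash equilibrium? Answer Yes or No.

No

Row minima: A → 3, B → -2, C → -3; maximin = 3.
Column maxima: Left → 5, Center → 10, Right → 6; minimax = 5.
3 ≠ 5, so no pure-strategy equilibrium exists.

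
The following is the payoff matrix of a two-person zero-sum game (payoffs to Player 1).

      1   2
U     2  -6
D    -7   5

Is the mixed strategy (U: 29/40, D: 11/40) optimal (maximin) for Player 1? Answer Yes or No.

No

Against 1 this mix gives (29/40)·2 + (11/40)·(-7) = -19/40.
Against 2 this mix gives (29/40)·(-6) + (11/40)·5 = -119/40.
Player 2 will play 2, holding Player 1 to -119/40. Shifting weight toward the row that does better against 2 would raise this floor (the equalizing mix achieves -8/5 against both 2 and 1), so the proposed strategy is not optimal.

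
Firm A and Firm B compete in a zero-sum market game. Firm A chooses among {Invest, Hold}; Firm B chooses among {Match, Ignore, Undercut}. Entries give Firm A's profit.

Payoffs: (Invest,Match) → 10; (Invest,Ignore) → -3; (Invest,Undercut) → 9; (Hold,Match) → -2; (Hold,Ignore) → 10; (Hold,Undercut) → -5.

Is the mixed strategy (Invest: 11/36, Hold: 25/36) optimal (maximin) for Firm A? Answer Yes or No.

Against Match this mix gives (11/36)·10 + (25/36)·(-2) = 5/3.
Against Ignore this mix gives (11/36)·(-3) + (25/36)·10 = 217/36.
Against Undercut this mix gives (11/36)·9 + (25/36)·(-5) = -13/18.
Firm B will play Undercut, holding Firm A to -13/18. Shifting weight toward the row that does better against Undercut would raise this floor (the equalizing mix achieves 25/9 against both Undercut and Ignore), so the proposed strategy is not optimal.

No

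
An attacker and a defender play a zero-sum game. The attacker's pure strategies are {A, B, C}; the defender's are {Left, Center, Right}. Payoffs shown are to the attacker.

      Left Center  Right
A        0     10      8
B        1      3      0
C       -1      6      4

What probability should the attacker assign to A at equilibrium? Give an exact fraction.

1/9

Row minima: A → 0, B → 0, C → -1; maximin = 0.
Column maxima: Left → 1, Center → 10, Right → 8; minimax = 1.
0 ≠ 1, so there is no saddle point; optimal play is mixed.
C is strictly dominated by A, so the attacker never plays it.
Center is strictly dominated by Left (it gives the attacker strictly more in every row), so the defender never plays it.
On the remaining 2×2 (A, B vs Left, Right):
Let the attacker play A with probability p. Expected payoff against Left: 0p + 1(1−p) = −p + 1; against Right: 8p + 0(1−p) = 8p.
Setting these equal: −p + 1 = 8p ⇒ −9p = -1 ⇒ p = 1/9, and the value is (-1)·(1/9) + 1 = 8/9.
For the defender: with q = P(Left), equating A's and B's payoffs gives −8q + 8 = q ⇒ q = 8/9.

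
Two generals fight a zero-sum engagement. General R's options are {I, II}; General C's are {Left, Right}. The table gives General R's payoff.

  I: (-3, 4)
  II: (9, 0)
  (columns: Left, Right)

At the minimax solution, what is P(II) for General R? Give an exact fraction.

Row minima: I → -3, II → 0; maximin = 0.
Column maxima: Left → 9, Right → 4; minimax = 4.
0 ≠ 4, so there is no saddle point; optimal play is mixed.
Let General R play I with probability p. Expected payoff against Left: (-3)p + 9(1−p) = −12p + 9; against Right: 4p + 0(1−p) = 4p.
Setting these equal: −12p + 9 = 4p ⇒ −16p = -9 ⇒ p = 9/16, and the value is (-12)·(9/16) + 9 = 9/4.
For General C: with q = P(Left), equating I's and II's payoffs gives −7q + 4 = 9q ⇒ q = 1/4.

7/16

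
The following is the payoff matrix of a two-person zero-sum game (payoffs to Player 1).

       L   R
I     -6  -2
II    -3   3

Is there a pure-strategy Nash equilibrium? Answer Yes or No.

Yes

Row minima: I → -6, II → -3; maximin = -3.
Column maxima: L → -3, R → 3; minimax = -3.
maximin = minimax = -3, so a saddle point exists.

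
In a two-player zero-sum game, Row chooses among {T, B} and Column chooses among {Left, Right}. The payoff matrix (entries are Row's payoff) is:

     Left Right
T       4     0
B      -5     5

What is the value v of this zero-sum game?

Row minima: T → 0, B → -5; maximin = 0.
Column maxima: Left → 4, Right → 5; minimax = 4.
0 ≠ 4, so there is no saddle point; optimal play is mixed.
Let Row play T with probability p. Expected payoff against Left: 4p + (-5)(1−p) = 9p − 5; against Right: 0p + 5(1−p) = −5p + 5.
Setting these equal: 9p − 5 = −5p + 5 ⇒ 14p = 10 ⇒ p = 5/7, and the value is (9)·(5/7) − 5 = 10/7.
For Column: with q = P(Left), equating T's and B's payoffs gives 4q = −10q + 5 ⇒ q = 5/14.

10/7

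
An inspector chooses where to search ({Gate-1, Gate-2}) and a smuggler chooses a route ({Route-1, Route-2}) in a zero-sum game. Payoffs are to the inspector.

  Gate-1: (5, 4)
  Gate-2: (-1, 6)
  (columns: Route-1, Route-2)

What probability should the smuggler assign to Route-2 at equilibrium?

3/4

Row minima: Gate-1 → 4, Gate-2 → -1; maximin = 4.
Column maxima: Route-1 → 5, Route-2 → 6; minimax = 5.
4 ≠ 5, so there is no saddle point; optimal play is mixed.
Let the inspector play Gate-1 with probability p. Expected payoff against Route-1: 5p + (-1)(1−p) = 6p − 1; against Route-2: 4p + 6(1−p) = −2p + 6.
Setting these equal: 6p − 1 = −2p + 6 ⇒ 8p = 7 ⇒ p = 7/8, and the value is (6)·(7/8) − 1 = 17/4.
For the smuggler: with q = P(Route-1), equating Gate-1's and Gate-2's payoffs gives q + 4 = −7q + 6 ⇒ q = 1/4.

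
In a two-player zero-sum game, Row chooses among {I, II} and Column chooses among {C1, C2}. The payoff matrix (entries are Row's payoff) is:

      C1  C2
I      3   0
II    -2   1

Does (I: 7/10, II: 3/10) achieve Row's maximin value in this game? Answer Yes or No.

Against C1 this mix gives (7/10)·3 + (3/10)·(-2) = 3/2.
Against C2 this mix gives (7/10)·0 + (3/10)·1 = 3/10.
Column will play C2, holding Row to 3/10. Shifting weight toward the row that does better against C2 would raise this floor (the equalizing mix achieves 1/2 against both C2 and C1), so the proposed strategy is not optimal.

No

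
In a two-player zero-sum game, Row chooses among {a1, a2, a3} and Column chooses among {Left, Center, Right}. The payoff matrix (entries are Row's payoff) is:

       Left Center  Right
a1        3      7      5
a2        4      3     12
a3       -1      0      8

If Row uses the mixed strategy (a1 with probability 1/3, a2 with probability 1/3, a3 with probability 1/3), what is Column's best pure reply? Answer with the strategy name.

Left

If Column plays Left, Row's expected payoff is (1/3)·3 + (1/3)·4 + (1/3)·(-1) = 2.
If Column plays Center, Row's expected payoff is (1/3)·7 + (1/3)·3 + (1/3)·0 = 10/3.
If Column plays Right, Row's expected payoff is (1/3)·5 + (1/3)·12 + (1/3)·8 = 25/3.
Column minimizes Row's payoff; the smallest is 2, so the best response is Left.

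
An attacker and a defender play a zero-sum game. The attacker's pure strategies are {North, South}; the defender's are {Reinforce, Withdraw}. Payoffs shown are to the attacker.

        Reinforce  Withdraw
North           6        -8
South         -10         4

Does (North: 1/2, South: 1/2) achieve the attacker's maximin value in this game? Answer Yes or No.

Yes

Against Reinforce this mix gives (1/2)·6 + (1/2)·(-10) = -2.
Against Withdraw this mix gives (1/2)·(-8) + (1/2)·4 = -2.
All of the defender's active replies (Reinforce, Withdraw) yield -2, and no column does worse for the attacker. The mix makes the defender indifferent and guarantees -2, so it is optimal.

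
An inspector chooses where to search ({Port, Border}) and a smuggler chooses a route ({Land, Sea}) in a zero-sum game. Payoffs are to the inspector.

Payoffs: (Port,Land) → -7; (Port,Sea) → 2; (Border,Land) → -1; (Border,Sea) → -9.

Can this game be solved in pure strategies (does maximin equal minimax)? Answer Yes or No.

Row minima: Port → -7, Border → -9; maximin = -7.
Column maxima: Land → -1, Sea → 2; minimax = -1.
-7 ≠ -1, so no pure-strategy equilibrium exists.

No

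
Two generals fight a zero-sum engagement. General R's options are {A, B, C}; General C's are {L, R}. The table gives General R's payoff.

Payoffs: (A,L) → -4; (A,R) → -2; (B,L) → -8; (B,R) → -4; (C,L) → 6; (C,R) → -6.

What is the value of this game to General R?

-18/7

Row minima: A → -4, B → -8, C → -6; maximin = -4.
Column maxima: L → 6, R → -2; minimax = -2.
-4 ≠ -2, so there is no saddle point; optimal play is mixed.
B is strictly dominated by A, so General R never plays it.
On the remaining 2×2 (A, C vs L, R):
Let General R play A with probability p. Expected payoff against L: (-4)p + 6(1−p) = −10p + 6; against R: (-2)p + (-6)(1−p) = 4p − 6.
Setting these equal: −10p + 6 = 4p − 6 ⇒ −14p = -12 ⇒ p = 6/7, and the value is (-10)·(6/7) + 6 = -18/7.
For General C: with q = P(L), equating A's and C's payoffs gives −2q − 2 = 12q − 6 ⇒ q = 2/7.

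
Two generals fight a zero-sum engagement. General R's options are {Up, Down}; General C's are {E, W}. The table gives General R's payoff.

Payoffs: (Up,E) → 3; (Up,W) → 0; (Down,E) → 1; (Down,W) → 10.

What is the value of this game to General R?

5/2

Row minima: Up → 0, Down → 1; maximin = 1.
Column maxima: E → 3, W → 10; minimax = 3.
1 ≠ 3, so there is no saddle point; optimal play is mixed.
Let General R play Up with probability p. Expected payoff against E: 3p + 1(1−p) = 2p + 1; against W: 0p + 10(1−p) = −10p + 10.
Setting these equal: 2p + 1 = −10p + 10 ⇒ 12p = 9 ⇒ p = 3/4, and the value is (2)·(3/4) + 1 = 5/2.
For General C: with q = P(E), equating Up's and Down's payoffs gives 3q = −9q + 10 ⇒ q = 5/6.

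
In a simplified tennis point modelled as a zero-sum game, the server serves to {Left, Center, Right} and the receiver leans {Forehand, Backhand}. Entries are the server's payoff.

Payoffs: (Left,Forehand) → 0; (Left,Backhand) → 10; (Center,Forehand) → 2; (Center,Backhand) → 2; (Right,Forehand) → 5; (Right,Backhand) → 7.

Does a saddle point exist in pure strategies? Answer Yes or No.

Yes

Row minima: Left → 0, Center → 2, Right → 5; maximin = 5.
Column maxima: Forehand → 5, Backhand → 10; minimax = 5.
maximin = minimax = 5, so a saddle point exists.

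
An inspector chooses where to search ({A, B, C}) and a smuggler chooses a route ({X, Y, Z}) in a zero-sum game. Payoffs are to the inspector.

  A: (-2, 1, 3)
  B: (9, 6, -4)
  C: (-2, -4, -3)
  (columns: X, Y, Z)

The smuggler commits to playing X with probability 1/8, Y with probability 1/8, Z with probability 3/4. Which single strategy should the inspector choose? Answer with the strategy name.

Expected payoff of A: (1/8)·(-2) + (1/8)·1 + (3/4)·3 = 17/8.
Expected payoff of B: (1/8)·9 + (1/8)·6 + (3/4)·(-4) = -9/8.
Expected payoff of C: (1/8)·(-2) + (1/8)·(-4) + (3/4)·(-3) = -3.
The largest is 17/8, so the inspector's best response is A.

A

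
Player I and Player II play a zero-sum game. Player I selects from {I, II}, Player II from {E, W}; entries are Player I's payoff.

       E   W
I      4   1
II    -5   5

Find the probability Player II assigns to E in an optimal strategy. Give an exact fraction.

Row minima: I → 1, II → -5; maximin = 1.
Column maxima: E → 4, W → 5; minimax = 4.
1 ≠ 4, so there is no saddle point; optimal play is mixed.
Let Player I play I with probability p. Expected payoff against E: 4p + (-5)(1−p) = 9p − 5; against W: 1p + 5(1−p) = −4p + 5.
Setting these equal: 9p − 5 = −4p + 5 ⇒ 13p = 10 ⇒ p = 10/13, and the value is (9)·(10/13) − 5 = 25/13.
For Player II: with q = P(E), equating I's and II's payoffs gives 3q + 1 = −10q + 5 ⇒ q = 4/13.

4/13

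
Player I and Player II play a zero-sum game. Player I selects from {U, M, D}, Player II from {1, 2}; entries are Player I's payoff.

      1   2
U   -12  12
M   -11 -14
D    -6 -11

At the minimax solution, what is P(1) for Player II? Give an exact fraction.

23/29

Row minima: U → -12, M → -14, D → -11; maximin = -11.
Column maxima: 1 → -6, 2 → 12; minimax = -6.
-11 ≠ -6, so there is no saddle point; optimal play is mixed.
M is strictly dominated by D, so Player I never plays it.
On the remaining 2×2 (U, D vs 1, 2):
Let Player I play U with probability p. Expected payoff against 1: (-12)p + (-6)(1−p) = −6p − 6; against 2: 12p + (-11)(1−p) = 23p − 11.
Setting these equal: −6p − 6 = 23p − 11 ⇒ −29p = -5 ⇒ p = 5/29, and the value is (-6)·(5/29) − 6 = -204/29.
For Player II: with q = P(1), equating U's and D's payoffs gives −24q + 12 = 5q − 11 ⇒ q = 23/29.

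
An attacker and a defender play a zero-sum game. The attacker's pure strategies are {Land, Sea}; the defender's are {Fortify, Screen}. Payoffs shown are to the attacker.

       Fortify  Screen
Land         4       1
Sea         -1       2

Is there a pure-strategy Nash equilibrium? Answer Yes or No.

Row minima: Land → 1, Sea → -1; maximin = 1.
Column maxima: Fortify → 4, Screen → 2; minimax = 2.
1 ≠ 2, so no pure-strategy equilibrium exists.

No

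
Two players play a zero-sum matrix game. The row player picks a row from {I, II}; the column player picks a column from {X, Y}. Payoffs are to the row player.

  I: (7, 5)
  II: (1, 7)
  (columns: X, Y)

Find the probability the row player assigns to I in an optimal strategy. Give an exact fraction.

Row minima: I → 5, II → 1; maximin = 5.
Column maxima: X → 7, Y → 7; minimax = 7.
5 ≠ 7, so there is no saddle point; optimal play is mixed.
Let the row player play I with probability p. Expected payoff against X: 7p + 1(1−p) = 6p + 1; against Y: 5p + 7(1−p) = −2p + 7.
Setting these equal: 6p + 1 = −2p + 7 ⇒ 8p = 6 ⇒ p = 3/4, and the value is (6)·(3/4) + 1 = 11/2.
For the column player: with q = P(X), equating I's and II's payoffs gives 2q + 5 = −6q + 7 ⇒ q = 1/4.

3/4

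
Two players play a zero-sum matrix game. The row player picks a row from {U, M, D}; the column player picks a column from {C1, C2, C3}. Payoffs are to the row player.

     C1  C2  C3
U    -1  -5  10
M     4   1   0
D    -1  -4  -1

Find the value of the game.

Row minima: U → -5, M → 0, D → -4; maximin = 0.
Column maxima: C1 → 4, C2 → 1, C3 → 10; minimax = 1.
0 ≠ 1, so there is no saddle point; optimal play is mixed.
D is strictly dominated by M, so the row player never plays it.
C1 is strictly dominated by C2 (it gives the row player strictly more in every row), so the column player never plays it.
On the remaining 2×2 (U, M vs C2, C3):
Let the row player play U with probability p. Expected payoff against C2: (-5)p + 1(1−p) = −6p + 1; against C3: 10p + 0(1−p) = 10p.
Setting these equal: −6p + 1 = 10p ⇒ −16p = -1 ⇒ p = 1/16, and the value is (-6)·(1/16) + 1 = 5/8.
For the column player: with q = P(C2), equating U's and M's payoffs gives −15q + 10 = q ⇒ q = 5/8.

5/8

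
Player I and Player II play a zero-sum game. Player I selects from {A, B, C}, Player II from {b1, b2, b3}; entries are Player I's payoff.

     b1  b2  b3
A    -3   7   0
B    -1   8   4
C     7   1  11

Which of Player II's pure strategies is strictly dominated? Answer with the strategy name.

b1 holds Player I's payoff strictly below b3 in every row: -3 < 0, -1 < 4, 7 < 11.
So b3 is strictly dominated for Player II.

b3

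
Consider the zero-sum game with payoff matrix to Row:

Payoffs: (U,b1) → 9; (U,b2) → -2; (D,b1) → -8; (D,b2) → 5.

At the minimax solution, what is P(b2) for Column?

Row minima: U → -2, D → -8; maximin = -2.
Column maxima: b1 → 9, b2 → 5; minimax = 5.
-2 ≠ 5, so there is no saddle point; optimal play is mixed.
Let Row play U with probability p. Expected payoff against b1: 9p + (-8)(1−p) = 17p − 8; against b2: (-2)p + 5(1−p) = −7p + 5.
Setting these equal: 17p − 8 = −7p + 5 ⇒ 24p = 13 ⇒ p = 13/24, and the value is (17)·(13/24) − 8 = 29/24.
For Column: with q = P(b1), equating U's and D's payoffs gives 11q − 2 = −13q + 5 ⇒ q = 7/24.

17/24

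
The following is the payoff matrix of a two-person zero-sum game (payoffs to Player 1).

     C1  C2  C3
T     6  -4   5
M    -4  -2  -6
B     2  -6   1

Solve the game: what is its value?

-34/13

Row minima: T → -4, M → -6, B → -6; maximin = -4.
Column maxima: C1 → 6, C2 → -2, C3 → 5; minimax = -2.
-4 ≠ -2, so there is no saddle point; optimal play is mixed.
B is strictly dominated by T, so Player 1 never plays it.
C1 is strictly dominated by C3 (it gives Player 1 strictly more in every row), so Player 2 never plays it.
On the remaining 2×2 (T, M vs C2, C3):
Let Player 1 play T with probability p. Expected payoff against C2: (-4)p + (-2)(1−p) = −2p − 2; against C3: 5p + (-6)(1−p) = 11p − 6.
Setting these equal: −2p − 2 = 11p − 6 ⇒ −13p = -4 ⇒ p = 4/13, and the value is (-2)·(4/13) − 2 = -34/13.
For Player 2: with q = P(C2), equating T's and M's payoffs gives −9q + 5 = 4q − 6 ⇒ q = 11/13.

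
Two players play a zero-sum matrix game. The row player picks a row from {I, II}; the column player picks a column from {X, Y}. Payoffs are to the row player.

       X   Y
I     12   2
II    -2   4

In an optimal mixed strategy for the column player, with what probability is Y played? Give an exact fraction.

Row minima: I → 2, II → -2; maximin = 2.
Column maxima: X → 12, Y → 4; minimax = 4.
2 ≠ 4, so there is no saddle point; optimal play is mixed.
Let the row player play I with probability p. Expected payoff against X: 12p + (-2)(1−p) = 14p − 2; against Y: 2p + 4(1−p) = −2p + 4.
Setting these equal: 14p − 2 = −2p + 4 ⇒ 16p = 6 ⇒ p = 3/8, and the value is (14)·(3/8) − 2 = 13/4.
For the column player: with q = P(X), equating I's and II's payoffs gives 10q + 2 = −6q + 4 ⇒ q = 1/8.

7/8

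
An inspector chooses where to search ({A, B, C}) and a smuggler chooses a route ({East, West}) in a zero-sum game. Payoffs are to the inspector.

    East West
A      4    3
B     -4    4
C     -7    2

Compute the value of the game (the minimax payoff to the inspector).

Row minima: A → 3, B → -4, C → -7; maximin = 3.
Column maxima: East → 4, West → 4; minimax = 4.
3 ≠ 4, so there is no saddle point; optimal play is mixed.
C is strictly dominated by A, so the inspector never plays it.
On the remaining 2×2 (A, B vs East, West):
Let the inspector play A with probability p. Expected payoff against East: 4p + (-4)(1−p) = 8p − 4; against West: 3p + 4(1−p) = −p + 4.
Setting these equal: 8p − 4 = −p + 4 ⇒ 9p = 8 ⇒ p = 8/9, and the value is (8)·(8/9) − 4 = 28/9.
For the smuggler: with q = P(East), equating A's and B's payoffs gives q + 3 = −8q + 4 ⇒ q = 1/9.

28/9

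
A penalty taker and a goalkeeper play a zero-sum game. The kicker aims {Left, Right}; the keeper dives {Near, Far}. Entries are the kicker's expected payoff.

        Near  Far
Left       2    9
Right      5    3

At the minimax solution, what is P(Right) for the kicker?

7/9

Row minima: Left → 2, Right → 3; maximin = 3.
Column maxima: Near → 5, Far → 9; minimax = 5.
3 ≠ 5, so there is no saddle point; optimal play is mixed.
Let the kicker play Left with probability p. Expected payoff against Near: 2p + 5(1−p) = −3p + 5; against Far: 9p + 3(1−p) = 6p + 3.
Setting these equal: −3p + 5 = 6p + 3 ⇒ −9p = -2 ⇒ p = 2/9, and the value is (-3)·(2/9) + 5 = 13/3.
For the keeper: with q = P(Near), equating Left's and Right's payoffs gives −7q + 9 = 2q + 3 ⇒ q = 2/3.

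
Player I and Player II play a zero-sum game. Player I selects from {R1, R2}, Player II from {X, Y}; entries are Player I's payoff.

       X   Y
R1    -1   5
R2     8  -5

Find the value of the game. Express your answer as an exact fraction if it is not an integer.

35/19

Row minima: R1 → -1, R2 → -5; maximin = -1.
Column maxima: X → 8, Y → 5; minimax = 5.
-1 ≠ 5, so there is no saddle point; optimal play is mixed.
Let Player I play R1 with probability p. Expected payoff against X: (-1)p + 8(1−p) = −9p + 8; against Y: 5p + (-5)(1−p) = 10p − 5.
Setting these equal: −9p + 8 = 10p − 5 ⇒ −19p = -13 ⇒ p = 13/19, and the value is (-9)·(13/19) + 8 = 35/19.
For Player II: with q = P(X), equating R1's and R2's payoffs gives −6q + 5 = 13q − 5 ⇒ q = 10/19.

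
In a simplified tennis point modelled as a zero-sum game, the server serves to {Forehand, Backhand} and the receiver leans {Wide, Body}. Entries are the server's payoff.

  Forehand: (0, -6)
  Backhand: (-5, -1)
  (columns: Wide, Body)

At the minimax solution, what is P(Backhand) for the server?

3/5

Row minima: Forehand → -6, Backhand → -5; maximin = -5.
Column maxima: Wide → 0, Body → -1; minimax = -1.
-5 ≠ -1, so there is no saddle point; optimal play is mixed.
Let the server play Forehand with probability p. Expected payoff against Wide: 0p + (-5)(1−p) = 5p − 5; against Body: (-6)p + (-1)(1−p) = −5p − 1.
Setting these equal: 5p − 5 = −5p − 1 ⇒ 10p = 4 ⇒ p = 2/5, and the value is (5)·(2/5) − 5 = -3.
For the receiver: with q = P(Wide), equating Forehand's and Backhand's payoffs gives 6q − 6 = −4q − 1 ⇒ q = 1/2.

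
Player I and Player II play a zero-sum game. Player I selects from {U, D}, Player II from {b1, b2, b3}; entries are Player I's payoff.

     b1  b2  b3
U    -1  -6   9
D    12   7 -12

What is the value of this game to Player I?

-9/34

Row minima: U → -6, D → -12; maximin = -6.
Column maxima: b1 → 12, b2 → 7, b3 → 9; minimax = 7.
-6 ≠ 7, so there is no saddle point; optimal play is mixed.
b1 is strictly dominated by b2 (it gives Player I strictly more in every row), so Player II never plays it.
On the remaining 2×2 (U, D vs b2, b3):
Let Player I play U with probability p. Expected payoff against b2: (-6)p + 7(1−p) = −13p + 7; against b3: 9p + (-12)(1−p) = 21p − 12.
Setting these equal: −13p + 7 = 21p − 12 ⇒ −34p = -19 ⇒ p = 19/34, and the value is (-13)·(19/34) + 7 = -9/34.
For Player II: with q = P(b2), equating U's and D's payoffs gives −15q + 9 = 19q − 12 ⇒ q = 21/34.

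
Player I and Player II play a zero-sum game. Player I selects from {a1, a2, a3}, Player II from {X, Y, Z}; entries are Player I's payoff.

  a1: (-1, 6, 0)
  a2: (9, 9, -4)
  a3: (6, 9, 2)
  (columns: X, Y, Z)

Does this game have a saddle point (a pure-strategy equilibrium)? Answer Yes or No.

Row minima: a1 → -1, a2 → -4, a3 → 2; maximin = 2.
Column maxima: X → 9, Y → 9, Z → 2; minimax = 2.
maximin = minimax = 2, so a saddle point exists.

Yes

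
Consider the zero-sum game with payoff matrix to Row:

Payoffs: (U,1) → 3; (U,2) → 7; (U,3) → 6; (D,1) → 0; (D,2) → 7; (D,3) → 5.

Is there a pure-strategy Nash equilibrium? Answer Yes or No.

Yes

Row minima: U → 3, D → 0; maximin = 3.
Column maxima: 1 → 3, 2 → 7, 3 → 6; minimax = 3.
maximin = minimax = 3, so a saddle point exists.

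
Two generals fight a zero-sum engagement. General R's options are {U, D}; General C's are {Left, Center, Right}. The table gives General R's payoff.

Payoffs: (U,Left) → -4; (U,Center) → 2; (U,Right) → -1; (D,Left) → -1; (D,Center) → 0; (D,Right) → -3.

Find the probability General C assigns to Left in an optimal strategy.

2/5

Row minima: U → -4, D → -3; maximin = -3.
Column maxima: Left → -1, Center → 2, Right → -1; minimax = -1.
-3 ≠ -1, so there is no saddle point; optimal play is mixed.
Center is strictly dominated by Left (it gives General R strictly more in every row), so General C never plays it.
On the remaining 2×2 (U, D vs Left, Right):
Let General R play U with probability p. Expected payoff against Left: (-4)p + (-1)(1−p) = −3p − 1; against Right: (-1)p + (-3)(1−p) = 2p − 3.
Setting these equal: −3p − 1 = 2p − 3 ⇒ −5p = -2 ⇒ p = 2/5, and the value is (-3)·(2/5) − 1 = -11/5.
For General C: with q = P(Left), equating U's and D's payoffs gives −3q − 1 = 2q − 3 ⇒ q = 2/5.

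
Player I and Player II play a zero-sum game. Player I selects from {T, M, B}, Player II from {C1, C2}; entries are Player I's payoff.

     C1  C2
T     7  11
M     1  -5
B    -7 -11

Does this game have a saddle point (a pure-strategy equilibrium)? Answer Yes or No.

Row minima: T → 7, M → -5, B → -11; maximin = 7.
Column maxima: C1 → 7, C2 → 11; minimax = 7.
maximin = minimax = 7, so a saddle point exists.

Yes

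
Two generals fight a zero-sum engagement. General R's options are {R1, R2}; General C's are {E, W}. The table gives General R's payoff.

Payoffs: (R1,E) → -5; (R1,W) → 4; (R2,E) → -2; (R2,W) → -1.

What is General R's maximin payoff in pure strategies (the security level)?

-2

Row minima: R1 → -5, R2 → -2.
The best of these is -2.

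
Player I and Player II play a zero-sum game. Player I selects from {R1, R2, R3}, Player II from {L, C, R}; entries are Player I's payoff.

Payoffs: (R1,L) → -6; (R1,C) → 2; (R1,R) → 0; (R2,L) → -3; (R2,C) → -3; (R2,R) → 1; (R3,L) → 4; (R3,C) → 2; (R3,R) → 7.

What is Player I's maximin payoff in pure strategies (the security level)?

Row minima: R1 → -6, R2 → -3, R3 → 2.
The best of these is 2.

2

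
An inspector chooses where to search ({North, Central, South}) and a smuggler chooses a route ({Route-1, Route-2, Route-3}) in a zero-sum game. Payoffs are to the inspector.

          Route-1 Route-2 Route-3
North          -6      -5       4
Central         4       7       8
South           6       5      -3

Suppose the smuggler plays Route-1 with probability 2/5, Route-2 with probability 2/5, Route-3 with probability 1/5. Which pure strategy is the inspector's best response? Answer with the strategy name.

Central

Expected payoff of North: (2/5)·(-6) + (2/5)·(-5) + (1/5)·4 = -18/5.
Expected payoff of Central: (2/5)·4 + (2/5)·7 + (1/5)·8 = 6.
Expected payoff of South: (2/5)·6 + (2/5)·5 + (1/5)·(-3) = 19/5.
The largest is 6, so the inspector's best response is Central.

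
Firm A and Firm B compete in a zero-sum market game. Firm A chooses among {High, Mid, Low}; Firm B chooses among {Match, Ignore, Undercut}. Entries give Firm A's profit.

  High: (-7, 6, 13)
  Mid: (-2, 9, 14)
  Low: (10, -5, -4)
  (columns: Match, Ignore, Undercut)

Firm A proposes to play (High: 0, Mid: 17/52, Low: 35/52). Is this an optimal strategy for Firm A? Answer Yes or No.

Against Match this mix gives (17/52)·(-2) + (35/52)·10 = 79/13.
Against Ignore this mix gives (17/52)·9 + (35/52)·(-5) = -11/26.
Against Undercut this mix gives (17/52)·14 + (35/52)·(-4) = 49/26.
Firm B will play Ignore, holding Firm A to -11/26. Shifting weight toward the row that does better against Ignore would raise this floor (the equalizing mix achieves 40/13 against both Ignore and Match), so the proposed strategy is not optimal.

No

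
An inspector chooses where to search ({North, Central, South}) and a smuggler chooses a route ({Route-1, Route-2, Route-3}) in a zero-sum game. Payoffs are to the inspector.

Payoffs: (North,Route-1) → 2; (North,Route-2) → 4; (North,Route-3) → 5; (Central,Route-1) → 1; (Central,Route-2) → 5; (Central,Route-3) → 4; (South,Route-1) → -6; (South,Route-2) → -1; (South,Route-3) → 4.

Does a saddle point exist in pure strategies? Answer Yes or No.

Yes

Row minima: North → 2, Central → 1, South → -6; maximin = 2.
Column maxima: Route-1 → 2, Route-2 → 5, Route-3 → 5; minimax = 2.
maximin = minimax = 2, so a saddle point exists.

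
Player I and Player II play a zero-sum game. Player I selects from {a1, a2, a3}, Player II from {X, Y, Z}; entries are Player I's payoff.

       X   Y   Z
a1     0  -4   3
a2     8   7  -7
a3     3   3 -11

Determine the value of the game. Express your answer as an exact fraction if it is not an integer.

-1/3

Row minima: a1 → -4, a2 → -7, a3 → -11; maximin = -4.
Column maxima: X → 8, Y → 7, Z → 3; minimax = 3.
-4 ≠ 3, so there is no saddle point; optimal play is mixed.
a3 is strictly dominated by a2, so Player I never plays it.
With a3 eliminated, X is strictly dominated by Y (it gives Player I strictly more in every remaining row), so Player II never plays it.
On the remaining 2×2 (a1, a2 vs Y, Z):
Let Player I play a1 with probability p. Expected payoff against Y: (-4)p + 7(1−p) = −11p + 7; against Z: 3p + (-7)(1−p) = 10p − 7.
Setting these equal: −11p + 7 = 10p − 7 ⇒ −21p = -14 ⇒ p = 2/3, and the value is (-11)·(2/3) + 7 = -1/3.
For Player II: with q = P(Y), equating a1's and a2's payoffs gives −7q + 3 = 14q − 7 ⇒ q = 10/21.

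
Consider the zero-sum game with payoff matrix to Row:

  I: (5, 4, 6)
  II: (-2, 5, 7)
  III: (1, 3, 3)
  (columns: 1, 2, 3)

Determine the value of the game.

Row minima: I → 4, II → -2, III → 1; maximin = 4.
Column maxima: 1 → 5, 2 → 5, 3 → 7; minimax = 5.
4 ≠ 5, so there is no saddle point; optimal play is mixed.
III is strictly dominated by I, so Row never plays it.
3 is strictly dominated by 1 (it gives Row strictly more in every row), so Column never plays it.
On the remaining 2×2 (I, II vs 1, 2):
Let Row play I with probability p. Expected payoff against 1: 5p + (-2)(1−p) = 7p − 2; against 2: 4p + 5(1−p) = −p + 5.
Setting these equal: 7p − 2 = −p + 5 ⇒ 8p = 7 ⇒ p = 7/8, and the value is (7)·(7/8) − 2 = 33/8.
For Column: with q = P(1), equating I's and II's payoffs gives q + 4 = −7q + 5 ⇒ q = 1/8.

33/8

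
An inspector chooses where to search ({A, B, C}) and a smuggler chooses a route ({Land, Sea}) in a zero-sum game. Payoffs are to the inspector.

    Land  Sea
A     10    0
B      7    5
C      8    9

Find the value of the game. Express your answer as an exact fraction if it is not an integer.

90/11

Row minima: A → 0, B → 5, C → 8; maximin = 8.
Column maxima: Land → 10, Sea → 9; minimax = 9.
8 ≠ 9, so there is no saddle point; optimal play is mixed.
B is strictly dominated by C, so the inspector never plays it.
On the remaining 2×2 (A, C vs Land, Sea):
Let the inspector play A with probability p. Expected payoff against Land: 10p + 8(1−p) = 2p + 8; against Sea: 0p + 9(1−p) = −9p + 9.
Setting these equal: 2p + 8 = −9p + 9 ⇒ 11p = 1 ⇒ p = 1/11, and the value is (2)·(1/11) + 8 = 90/11.
For the smuggler: with q = P(Land), equating A's and C's payoffs gives 10q = −q + 9 ⇒ q = 9/11.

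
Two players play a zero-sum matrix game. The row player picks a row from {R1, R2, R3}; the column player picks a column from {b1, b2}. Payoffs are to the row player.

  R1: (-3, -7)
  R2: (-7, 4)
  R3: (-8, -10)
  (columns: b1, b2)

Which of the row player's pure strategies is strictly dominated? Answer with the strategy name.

R3

R1 gives a strictly higher payoff than R3 against every column: -3 > -8, -7 > -10.
So R3 is strictly dominated and the row player never plays it.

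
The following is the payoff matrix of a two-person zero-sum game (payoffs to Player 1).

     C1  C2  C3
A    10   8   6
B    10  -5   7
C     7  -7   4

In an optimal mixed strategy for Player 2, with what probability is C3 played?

13/14

Row minima: A → 6, B → -5, C → -7; maximin = 6.
Column maxima: C1 → 10, C2 → 8, C3 → 7; minimax = 7.
6 ≠ 7, so there is no saddle point; optimal play is mixed.
C is strictly dominated by A, so Player 1 never plays it.
C1 is strictly dominated by C2 (it gives Player 1 strictly more in every row), so Player 2 never plays it.
On the remaining 2×2 (A, B vs C2, C3):
Let Player 1 play A with probability p. Expected payoff against C2: 8p + (-5)(1−p) = 13p − 5; against C3: 6p + 7(1−p) = −p + 7.
Setting these equal: 13p − 5 = −p + 7 ⇒ 14p = 12 ⇒ p = 6/7, and the value is (13)·(6/7) − 5 = 43/7.
For Player 2: with q = P(C2), equating A's and B's payoffs gives 2q + 6 = −12q + 7 ⇒ q = 1/14.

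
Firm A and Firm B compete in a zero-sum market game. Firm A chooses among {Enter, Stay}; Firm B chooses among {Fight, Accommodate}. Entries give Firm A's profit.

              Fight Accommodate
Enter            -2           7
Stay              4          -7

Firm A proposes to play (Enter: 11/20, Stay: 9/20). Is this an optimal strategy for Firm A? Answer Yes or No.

Against Fight this mix gives (11/20)·(-2) + (9/20)·4 = 7/10.
Against Accommodate this mix gives (11/20)·7 + (9/20)·(-7) = 7/10.
All of Firm B's active replies (Fight, Accommodate) yield 7/10, and no column does worse for Firm A. The mix makes Firm B indifferent and guarantees 7/10, so it is optimal.

Yes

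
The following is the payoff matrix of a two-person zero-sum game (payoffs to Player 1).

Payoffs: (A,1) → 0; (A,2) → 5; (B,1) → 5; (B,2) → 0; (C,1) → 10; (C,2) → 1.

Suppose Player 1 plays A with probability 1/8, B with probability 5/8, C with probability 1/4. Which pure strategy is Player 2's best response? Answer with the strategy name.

2

If Player 2 plays 1, Player 1's expected payoff is (1/8)·0 + (5/8)·5 + (1/4)·10 = 45/8.
If Player 2 plays 2, Player 1's expected payoff is (1/8)·5 + (5/8)·0 + (1/4)·1 = 7/8.
Player 2 minimizes Player 1's payoff; the smallest is 7/8, so the best response is 2.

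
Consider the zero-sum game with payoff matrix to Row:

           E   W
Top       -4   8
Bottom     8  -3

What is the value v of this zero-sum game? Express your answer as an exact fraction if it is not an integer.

Row minima: Top → -4, Bottom → -3; maximin = -3.
Column maxima: E → 8, W → 8; minimax = 8.
-3 ≠ 8, so there is no saddle point; optimal play is mixed.
Let Row play Top with probability p. Expected payoff against E: (-4)p + 8(1−p) = −12p + 8; against W: 8p + (-3)(1−p) = 11p − 3.
Setting these equal: −12p + 8 = 11p − 3 ⇒ −23p = -11 ⇒ p = 11/23, and the value is (-12)·(11/23) + 8 = 52/23.
For Column: with q = P(E), equating Top's and Bottom's payoffs gives −12q + 8 = 11q − 3 ⇒ q = 11/23.

52/23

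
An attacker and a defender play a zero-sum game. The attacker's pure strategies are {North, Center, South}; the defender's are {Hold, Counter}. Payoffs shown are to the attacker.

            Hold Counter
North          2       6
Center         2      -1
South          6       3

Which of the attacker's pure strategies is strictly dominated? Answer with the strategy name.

Center

South gives a strictly higher payoff than Center against every column: 6 > 2, 3 > -1.
So Center is strictly dominated and the attacker never plays it.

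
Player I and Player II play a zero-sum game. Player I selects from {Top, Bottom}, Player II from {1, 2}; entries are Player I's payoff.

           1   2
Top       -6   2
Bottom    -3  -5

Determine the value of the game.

-18/5

Row minima: Top → -6, Bottom → -5; maximin = -5.
Column maxima: 1 → -3, 2 → 2; minimax = -3.
-5 ≠ -3, so there is no saddle point; optimal play is mixed.
Let Player I play Top with probability p. Expected payoff against 1: (-6)p + (-3)(1−p) = −3p − 3; against 2: 2p + (-5)(1−p) = 7p − 5.
Setting these equal: −3p − 3 = 7p − 5 ⇒ −10p = -2 ⇒ p = 1/5, and the value is (-3)·(1/5) − 3 = -18/5.
For Player II: with q = P(1), equating Top's and Bottom's payoffs gives −8q + 2 = 2q − 5 ⇒ q = 7/10.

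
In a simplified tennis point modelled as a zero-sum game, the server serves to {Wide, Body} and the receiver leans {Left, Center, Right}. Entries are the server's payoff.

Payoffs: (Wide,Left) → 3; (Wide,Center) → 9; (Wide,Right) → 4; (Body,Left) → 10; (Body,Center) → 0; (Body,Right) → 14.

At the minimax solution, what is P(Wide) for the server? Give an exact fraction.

Row minima: Wide → 3, Body → 0; maximin = 3.
Column maxima: Left → 10, Center → 9, Right → 14; minimax = 9.
3 ≠ 9, so there is no saddle point; optimal play is mixed.
Right is strictly dominated by Left (it gives the server strictly more in every row), so the receiver never plays it.
On the remaining 2×2 (Wide, Body vs Left, Center):
Let the server play Wide with probability p. Expected payoff against Left: 3p + 10(1−p) = −7p + 10; against Center: 9p + 0(1−p) = 9p.
Setting these equal: −7p + 10 = 9p ⇒ −16p = -10 ⇒ p = 5/8, and the value is (-7)·(5/8) + 10 = 45/8.
For the receiver: with q = P(Left), equating Wide's and Body's payoffs gives −6q + 9 = 10q ⇒ q = 9/16.

5/8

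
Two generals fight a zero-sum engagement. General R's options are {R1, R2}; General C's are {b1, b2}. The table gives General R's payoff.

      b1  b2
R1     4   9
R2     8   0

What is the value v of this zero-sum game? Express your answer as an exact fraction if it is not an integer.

72/13

Row minima: R1 → 4, R2 → 0; maximin = 4.
Column maxima: b1 → 8, b2 → 9; minimax = 8.
4 ≠ 8, so there is no saddle point; optimal play is mixed.
Let General R play R1 with probability p. Expected payoff against b1: 4p + 8(1−p) = −4p + 8; against b2: 9p + 0(1−p) = 9p.
Setting these equal: −4p + 8 = 9p ⇒ −13p = -8 ⇒ p = 8/13, and the value is (-4)·(8/13) + 8 = 72/13.
For General C: with q = P(b1), equating R1's and R2's payoffs gives −5q + 9 = 8q ⇒ q = 9/13.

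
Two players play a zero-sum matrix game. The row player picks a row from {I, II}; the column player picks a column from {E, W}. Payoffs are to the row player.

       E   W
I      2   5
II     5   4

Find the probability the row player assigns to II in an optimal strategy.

3/4

Row minima: I → 2, II → 4; maximin = 4.
Column maxima: E → 5, W → 5; minimax = 5.
4 ≠ 5, so there is no saddle point; optimal play is mixed.
Let the row player play I with probability p. Expected payoff against E: 2p + 5(1−p) = −3p + 5; against W: 5p + 4(1−p) = p + 4.
Setting these equal: −3p + 5 = p + 4 ⇒ −4p = -1 ⇒ p = 1/4, and the value is (-3)·(1/4) + 5 = 17/4.
For the column player: with q = P(E), equating I's and II's payoffs gives −3q + 5 = q + 4 ⇒ q = 1/4.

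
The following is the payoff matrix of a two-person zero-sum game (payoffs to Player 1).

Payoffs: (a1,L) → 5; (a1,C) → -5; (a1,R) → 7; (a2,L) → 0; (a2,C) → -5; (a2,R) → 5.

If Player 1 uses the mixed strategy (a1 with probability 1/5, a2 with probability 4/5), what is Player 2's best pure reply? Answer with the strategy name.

If Player 2 plays L, Player 1's expected payoff is (1/5)·5 + (4/5)·0 = 1.
If Player 2 plays C, Player 1's expected payoff is (1/5)·(-5) + (4/5)·(-5) = -5.
If Player 2 plays R, Player 1's expected payoff is (1/5)·7 + (4/5)·5 = 27/5.
Player 2 minimizes Player 1's payoff; the smallest is -5, so the best response is C.

C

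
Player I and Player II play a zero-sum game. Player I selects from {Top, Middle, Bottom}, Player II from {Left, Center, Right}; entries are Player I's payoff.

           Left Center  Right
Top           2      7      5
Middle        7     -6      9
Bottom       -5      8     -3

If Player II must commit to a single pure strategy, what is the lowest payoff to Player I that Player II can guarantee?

Column maxima: Left → 7, Center → 8, Right → 9.
The smallest of these is 7.

7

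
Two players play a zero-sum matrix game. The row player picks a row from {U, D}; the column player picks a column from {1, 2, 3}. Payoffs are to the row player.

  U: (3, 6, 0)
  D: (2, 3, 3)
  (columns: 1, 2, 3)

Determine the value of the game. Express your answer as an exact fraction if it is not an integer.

Row minima: U → 0, D → 2; maximin = 2.
Column maxima: 1 → 3, 2 → 6, 3 → 3; minimax = 3.
2 ≠ 3, so there is no saddle point; optimal play is mixed.
2 is strictly dominated by 1 (it gives the row player strictly more in every row), so the column player never plays it.
On the remaining 2×2 (U, D vs 1, 3):
Let the row player play U with probability p. Expected payoff against 1: 3p + 2(1−p) = p + 2; against 3: 0p + 3(1−p) = −3p + 3.
Setting these equal: p + 2 = −3p + 3 ⇒ 4p = 1 ⇒ p = 1/4, and the value is (1)·(1/4) + 2 = 9/4.
For the column player: with q = P(1), equating U's and D's payoffs gives 3q = −q + 3 ⇒ q = 3/4.

9/4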